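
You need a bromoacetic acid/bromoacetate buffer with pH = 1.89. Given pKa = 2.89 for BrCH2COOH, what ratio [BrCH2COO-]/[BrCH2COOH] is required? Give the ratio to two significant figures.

ratio = 0.10

pH = pKa + log(r) ⇒ log(r) = 1.89 − 2.89 = -1.00
r = [BrCH2COO-]/[BrCH2COOH] = 10^(-1.00) = 0.1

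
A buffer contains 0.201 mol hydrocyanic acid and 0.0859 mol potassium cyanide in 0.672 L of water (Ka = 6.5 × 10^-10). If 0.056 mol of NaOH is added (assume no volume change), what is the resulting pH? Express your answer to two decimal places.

OH- converts HCN to CN-: HCN → 0.145 mol, CN- → 0.142 mol.
pKa = −log(6.5 × 10^-10) = 9.187
Henderson–Hasselbalch with mole ratio 0.142/0.145: pH = 9.187 + (-0.009)

pH = 9.18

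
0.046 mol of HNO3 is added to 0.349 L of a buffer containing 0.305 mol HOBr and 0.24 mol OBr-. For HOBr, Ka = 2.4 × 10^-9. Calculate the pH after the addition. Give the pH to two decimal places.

pH = 8.36

Added H+ converts OBr- to HOBr: HOBr → 0.351 mol, OBr- → 0.194 mol.
pKa = −log(2.4 × 10^-9) = 8.620
pH = pKa + log([A⁻]/[HA]) = 8.620 + log(0.194/0.351) = 8.620 -0.258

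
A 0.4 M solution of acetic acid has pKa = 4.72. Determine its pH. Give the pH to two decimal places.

pH = 2.56

CH3COOH ⇌ CH3COO- + H+
Ka = 10^(−4.72) = 1.91 × 10^-5
From the ICE table, Ka = [H+]²/(0.4 − [H+]) = 1.91 × 10^-5.
Assume [H+] ≪ 0.4: [H+] ≈ √(1.91 × 10^-5 × 0.4) = 2.76 × 10^-3 M
Check: 0.69% ionized — well under 5%, approximation valid.
pH = −log[H+] = −log(2.76 × 10^-3) = 2.56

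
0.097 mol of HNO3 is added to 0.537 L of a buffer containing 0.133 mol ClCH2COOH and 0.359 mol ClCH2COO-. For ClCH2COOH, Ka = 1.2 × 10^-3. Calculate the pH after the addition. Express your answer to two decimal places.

Added H+ converts ClCH2COO- to ClCH2COOH: ClCH2COOH → 0.23 mol, ClCH2COO- → 0.262 mol.
pKa = −log(1.2 × 10^-3) = 2.921
pH = pKa + log([A⁻]/[HA]) = 2.921 + log(0.262/0.23) = 2.921 +0.057

pH = 2.98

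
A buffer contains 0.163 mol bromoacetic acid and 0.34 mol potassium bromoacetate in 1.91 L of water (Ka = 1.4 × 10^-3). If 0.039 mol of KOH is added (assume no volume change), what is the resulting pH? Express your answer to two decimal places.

pH = 3.34

OH- converts BrCH2COOH to BrCH2COO-: BrCH2COOH → 0.124 mol, BrCH2COO- → 0.379 mol.
pKa = −log(1.4 × 10^-3) = 2.854
pH = pKa + log([A⁻]/[HA]) = 2.854 + log(0.379/0.124) = 2.854 +0.485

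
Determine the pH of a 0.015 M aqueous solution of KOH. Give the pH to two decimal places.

pH = 12.18

KOH is a strong base; [OH-] = 0.015 M.
pOH = -log(0.015) = 1.82
pH = 14.00 - 1.82 = 12.18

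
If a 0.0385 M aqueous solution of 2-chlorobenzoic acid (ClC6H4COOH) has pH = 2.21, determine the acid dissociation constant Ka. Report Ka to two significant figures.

[H+] = 10^(-2.21) = 6.17 × 10^-3 M
At equilibrium [HA] = 0.0385 − 6.17 × 10^-3 = 3.23 × 10^-2 M
Ka = [H+][A-]/[HA] = (6.17 × 10^-3)² / 3.23 × 10^-2 = 1.2 × 10^-3

Ka = 1.2 × 10^-3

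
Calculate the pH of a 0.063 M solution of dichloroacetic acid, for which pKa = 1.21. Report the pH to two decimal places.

Cl2CHCOOH ⇌ Cl2CHCOO- + H+
Ka = 10^(−1.21) = 6.17 × 10^-2
Ka = [H+]²/(0.063 − [H+]) = 6.17 × 10^-2
The 5% rule fails; solving [H+]² + Ka·[H+] − Ka·C₀ = 0 exactly:
[H+] = (−Ka + √(Ka² + 4·Ka·C₀))/2 = 3.87 × 10^-2 M
pH = −log(3.87 × 10^-2) = 1.41

pH = 1.41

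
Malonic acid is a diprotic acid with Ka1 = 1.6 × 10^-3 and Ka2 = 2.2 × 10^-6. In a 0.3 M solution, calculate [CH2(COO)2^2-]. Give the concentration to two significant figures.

2.2 × 10^-6 M

First ionization gives [H+] ≈ [CH2(COOH)COO-] = 2.11 × 10^-2 M.
Second step: Ka2 = [H+][CH2(COO)2^2-]/[CH2(COOH)COO-] ≈ [CH2(COO)2^2-] (since [H+] ≈ [CH2(COOH)COO-]).
So [CH2(COO)2^2-] ≈ Ka2.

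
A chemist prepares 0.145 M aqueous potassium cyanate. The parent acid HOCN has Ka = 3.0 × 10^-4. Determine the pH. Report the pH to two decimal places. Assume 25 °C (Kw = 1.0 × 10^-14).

pH = 8.34

OCN- is the conjugate base of the weak acid HOCN.
Kb = Kw/Ka = 1.0×10^-14 / 3.0 × 10^-4 = 3.33 × 10^-11
Let x = [OH-] at equilibrium. Kb = x²/(0.145 − x).
Assume x ≪ 0.145: x ≈ √(3.33 × 10^-11 × 0.145) = 2.20 × 10^-6 M
pOH = −log(2.20 × 10^-6) = 5.66; pH = 14.00 − 5.66 = 8.34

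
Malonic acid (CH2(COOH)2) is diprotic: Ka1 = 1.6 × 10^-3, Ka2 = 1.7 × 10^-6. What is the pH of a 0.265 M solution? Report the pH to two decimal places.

pH = 1.70

Ka1 ≫ Ka2, so treat the first dissociation as the only significant source of H+.
Ka1 = x²/(0.265 − x) = 1.6 × 10^-3
Solving the quadratic: x = (−Ka1 + √(Ka1² + 4·Ka1·C₀))/2 = 1.98 × 10^-2 M
pH = −log(1.98 × 10^-2) = 1.70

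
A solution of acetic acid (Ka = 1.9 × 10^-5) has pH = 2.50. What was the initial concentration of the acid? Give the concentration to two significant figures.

C₀ = 5.3 × 10^-1 M

[H+] = 10^(-2.50) = 3.16 × 10^-3 M = x
Ka = x²/(C₀ − x) ⇒ C₀ = x + x²/Ka
C₀ = 3.16 × 10^-3 + (3.16 × 10^-3)²/(1.9 × 10^-5) = 5.29 × 10^-1 M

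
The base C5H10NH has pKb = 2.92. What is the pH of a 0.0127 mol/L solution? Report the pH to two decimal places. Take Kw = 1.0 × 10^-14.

C5H10NH + H2O ⇌ C5H10NH2+ + OH-
Kb = 10^(−2.92) = 1.20 × 10^-3
Kb = x²/(0.0127 − x) = 1.20 × 10^-3
x is not negligible relative to C₀; solve x² + 0.0012·x − 1.52e-05 = 0.
x = [−0.0012 + √(0.0012² + 6.1e-05)]/2 = 3.35 × 10^-3 M
pOH = −log(3.35 × 10^-3) = 2.47; pH = 14.00 − 2.47 = 11.53

pH = 11.53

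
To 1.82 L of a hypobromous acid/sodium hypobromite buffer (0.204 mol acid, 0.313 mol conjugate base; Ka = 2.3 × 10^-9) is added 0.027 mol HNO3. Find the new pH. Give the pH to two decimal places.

Added H+ converts OBr- to HOBr: HOBr → 0.231 mol, OBr- → 0.286 mol.
pKa = −log(2.3 × 10^-9) = 8.638
Henderson–Hasselbalch with mole ratio 0.286/0.231: pH = 8.638 + (+0.093)

pH = 8.73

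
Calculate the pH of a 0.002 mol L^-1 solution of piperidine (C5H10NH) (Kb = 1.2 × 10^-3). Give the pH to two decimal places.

pH = 11.03

C5H10NH + H2O ⇌ C5H10NH2+ + OH-
Let x = [OH-] at equilibrium. Kb = x²/(0.002 − x).
The 5% rule fails; solving x² + Kb·x − Kb·C₀ = 0 exactly:
x = (−Kb + √(Kb² + 4·Kb·C₀))/2 = 1.06 × 10^-3 M
pOH = 2.97, so pH = 14.00 − pOH = 11.03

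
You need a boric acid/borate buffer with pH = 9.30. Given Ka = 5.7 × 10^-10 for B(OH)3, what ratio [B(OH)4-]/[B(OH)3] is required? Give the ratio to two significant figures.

pKa = -log(5.7 × 10^-10) = 9.244
pH = pKa + log(r) ⇒ log(r) = 9.30 − 9.244 = +0.056
r = [B(OH)4-]/[B(OH)3] = 10^(+0.056) = 1.14

ratio = 1.1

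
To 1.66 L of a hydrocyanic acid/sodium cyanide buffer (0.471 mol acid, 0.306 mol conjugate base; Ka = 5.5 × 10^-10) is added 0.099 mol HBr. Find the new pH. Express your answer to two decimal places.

After neutralization: n(HCN) = 0.57 mol, n(CN-) = 0.207 mol.
pKa = −log(5.5 × 10^-10) = 9.260
pH = pKa + log([A⁻]/[HA]) = 9.260 + log(0.207/0.57) = 9.260 -0.440

pH = 8.82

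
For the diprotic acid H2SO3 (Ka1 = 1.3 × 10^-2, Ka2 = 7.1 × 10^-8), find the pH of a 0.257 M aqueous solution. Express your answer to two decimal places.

Since Ka1 ≫ Ka2, the first ionization dominates [H+].
Ka1 = x²/(0.257 − x) = 1.3 × 10^-2
Solving the quadratic: x = (−Ka1 + √(Ka1² + 4·Ka1·C₀))/2 = 5.17 × 10^-2 M
pH = −log(5.17 × 10^-2) = 1.29

pH = 1.29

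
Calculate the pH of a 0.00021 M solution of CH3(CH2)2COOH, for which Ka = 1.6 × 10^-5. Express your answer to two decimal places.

CH3(CH2)2COOH ⇌ CH3(CH2)2COO- + H+
From the ICE table, Ka = x²/(0.00021 − x) = 1.6 × 10^-5.
The 5% rule fails; solving x² + Ka·x − Ka·C₀ = 0 exactly:
x = [−1.6e-05 + √(1.6e-05² + 1.34e-08)]/2 = 5.05 × 10^-5 M
pH = −log[H+] = −log(5.05 × 10^-5) = 4.30

pH = 4.30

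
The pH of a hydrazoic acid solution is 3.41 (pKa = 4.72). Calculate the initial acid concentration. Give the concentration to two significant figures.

C₀ = 8.3 × 10^-3 M

[H+] = 10^(-3.41) = 3.89 × 10^-4 M = x
Ka = 10^(−4.72) = 1.91 × 10^-5
Ka = x²/(C₀ − x) ⇒ C₀ = x + x²/Ka
C₀ = 3.89 × 10^-4 + (3.89 × 10^-4)²/(1.91 × 10^-5) = 8.31 × 10^-3 M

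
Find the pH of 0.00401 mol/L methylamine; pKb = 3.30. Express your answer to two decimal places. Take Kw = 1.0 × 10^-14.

pH = 11.08

CH3NH2 + H2O ⇌ CH3NH3+ + OH-
Kb = 10^(−3.30) = 5.01 × 10^-4
Let x = [OH-] at equilibrium. Kb = x²/(0.00401 − x).
x is not negligible relative to C₀; solve x² + 0.000501·x − 2.01e-06 = 0.
x = (−Kb + √(Kb² + 4·Kb·C₀))/2 = 1.19 × 10^-3 M
pOH = 2.92, so pH = 14.00 − pOH = 11.08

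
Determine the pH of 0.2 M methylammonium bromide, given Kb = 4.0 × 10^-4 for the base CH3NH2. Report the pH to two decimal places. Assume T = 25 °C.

pH = 5.65

CH3NH3+ is the conjugate acid of the weak base CH3NH2.
Ka = Kw/Kb = 1.0×10^-14 / 4.0 × 10^-4 = 2.50 × 10^-11
From the ICE table, Ka = x²/(0.2 − x) = 2.50 × 10^-11.
Assume x ≪ 0.2: x ≈ √(2.50 × 10^-11 × 0.2) = 2.24 × 10^-6 M
(x/C₀ = 0.0011% < 5%, so the approximation holds.)
pH = −log(2.24 × 10^-6) = 5.65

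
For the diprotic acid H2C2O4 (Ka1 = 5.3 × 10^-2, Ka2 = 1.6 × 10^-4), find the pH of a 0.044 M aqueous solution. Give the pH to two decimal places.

pH = 1.54

Since Ka1 ≫ Ka2, the first ionization dominates [H+].
Ka1 = x²/(0.044 − x) = 5.3 × 10^-2
Solving the quadratic: x = (−Ka1 + √(Ka1² + 4·Ka1·C₀))/2 = 2.86 × 10^-2 M
pH = −log(2.86 × 10^-2) = 1.54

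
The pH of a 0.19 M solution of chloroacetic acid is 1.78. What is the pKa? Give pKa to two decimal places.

pKa = 2.80

[H+] = 10^(-1.78) = 1.66 × 10^-2 M
At equilibrium [HA] = 0.19 − 1.66 × 10^-2 = 1.73 × 10^-1 M
Ka = [H+][A-]/[HA] = (1.66 × 10^-2)² / 1.73 × 10^-1 = 1.59 × 10^-3
pKa = -log(1.59 × 10^-3) = 2.80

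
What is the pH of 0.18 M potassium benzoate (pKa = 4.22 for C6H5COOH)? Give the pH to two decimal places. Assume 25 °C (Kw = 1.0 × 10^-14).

pH = 8.74

C6H5COO- is the conjugate base of the weak acid C6H5COOH.
Ka = 10^(−4.22) = 6.03 × 10^-5
Kb = Kw/Ka = 1.0×10^-14 / 6.03 × 10^-5 = 1.66 × 10^-10
From the ICE table, Kb = [OH-]²/(0.18 − [OH-]) = 1.66 × 10^-10.
Assume [OH-] ≪ 0.18: [OH-] ≈ √(1.66 × 10^-10 × 0.18) = 5.47 × 10^-6 M
([OH-]/C₀ = 0.003% < 5%, so the approximation holds.)
pOH = 5.26, so pH = 14.00 − pOH = 8.74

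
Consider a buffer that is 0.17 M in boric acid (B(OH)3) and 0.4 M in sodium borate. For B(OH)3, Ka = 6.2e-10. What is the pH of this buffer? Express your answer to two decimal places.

pKa = −log(6.2 × 10^-10) = 9.208
Henderson–Hasselbalch: pH = pKa + log([B(OH)4-]/[B(OH)3]) = 9.208 + log(0.4/0.17)
pH = 9.208 + (+0.372) = 9.58

pH = 9.58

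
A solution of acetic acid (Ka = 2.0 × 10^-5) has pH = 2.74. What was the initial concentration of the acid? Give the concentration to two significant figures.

[H+] = 10^(-2.74) = 1.82 × 10^-3 M = x
Ka = x²/(C₀ − x) ⇒ C₀ = x + x²/Ka
C₀ = 1.82 × 10^-3 + (1.82 × 10^-3)²/(2.0 × 10^-5) = 1.67 × 10^-1 M

C₀ = 1.7 × 10^-1 M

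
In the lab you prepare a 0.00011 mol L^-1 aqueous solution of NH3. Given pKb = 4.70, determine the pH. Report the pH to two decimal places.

pH = 9.58

NH3 + H2O ⇌ NH4+ + OH-
Kb = 10^(−4.70) = 2.00 × 10^-5
Let x = [OH-] at equilibrium. Kb = x²/(0.00011 − x).
The 5% rule fails; solving x² + Kb·x − Kb·C₀ = 0 exactly:
x = [−2e-05 + √(2e-05² + 8.8e-09)]/2 = 3.80 × 10^-5 M
pOH = −log(3.80 × 10^-5) = 4.42; pH = 14.00 − 4.42 = 9.58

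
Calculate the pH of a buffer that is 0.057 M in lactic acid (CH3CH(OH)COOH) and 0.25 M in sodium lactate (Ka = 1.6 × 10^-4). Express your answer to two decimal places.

pKa = −log(1.6 × 10^-4) = 3.796
Henderson–Hasselbalch: pH = pKa + log([CH3CH(OH)COO-]/[CH3CH(OH)COOH]) = 3.796 + log(0.25/0.057)
pH = 3.796 + (+0.642) = 4.44

pH = 4.44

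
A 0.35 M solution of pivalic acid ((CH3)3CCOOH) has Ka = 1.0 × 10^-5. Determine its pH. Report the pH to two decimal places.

pH = 2.73

(CH3)3CCOOH ⇌ (CH3)3CCOO- + H+
Let x = [H+] at equilibrium. Ka = x²/(0.35 − x).
Assume x ≪ 0.35: x ≈ √(1.0 × 10^-5 × 0.35) = 1.87 × 10^-3 M
Check: 0.53% ionized — well under 5%, approximation valid.
pH = −log(1.87 × 10^-3) = 2.73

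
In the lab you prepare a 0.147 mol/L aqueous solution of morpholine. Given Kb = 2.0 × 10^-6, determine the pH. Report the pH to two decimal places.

C4H8ONH + H2O ⇌ C4H8ONH2+ + OH-
Kb = x²/(0.147 − x) = 2.0 × 10^-6
Neglecting x in the denominator: x = √(2.0 × 10^-6 × 0.147) = 5.42 × 10^-4 M
Check: 0.37% ionized — well under 5%, approximation valid.
pOH = −log(5.42 × 10^-4) = 3.27; pH = 14.00 − 3.27 = 10.73

pH = 10.73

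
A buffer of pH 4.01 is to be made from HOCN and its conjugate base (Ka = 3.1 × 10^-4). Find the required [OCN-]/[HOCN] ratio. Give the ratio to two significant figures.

pKa = -log(3.1 × 10^-4) = 3.509
pH = pKa + log(r) ⇒ log(r) = 4.01 − 3.509 = +0.501
r = [OCN-]/[HOCN] = 10^(+0.501) = 3.17

ratio = 3.2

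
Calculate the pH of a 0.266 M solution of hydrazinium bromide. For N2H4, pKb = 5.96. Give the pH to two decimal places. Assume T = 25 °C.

N2H5+ is the conjugate acid of the weak base N2H4.
Kb = 10^(−5.96) = 1.10 × 10^-6
Ka = Kw/Kb = 1.0×10^-14 / 1.10 × 10^-6 = 9.09 × 10^-9
From the ICE table, Ka = [H+]²/(0.266 − [H+]) = 9.09 × 10^-9.
Since Ka ≪ C₀, [H+] ≈ √(Ka·C₀) = 4.92 × 10^-5 M.
Check: 0.018% ionized — well under 5%, approximation valid.
pH = −log[H+] = −log(4.92 × 10^-5) = 4.31

pH = 4.31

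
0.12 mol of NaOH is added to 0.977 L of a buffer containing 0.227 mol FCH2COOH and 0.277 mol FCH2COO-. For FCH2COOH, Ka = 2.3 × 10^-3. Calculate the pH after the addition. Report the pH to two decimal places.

OH- converts FCH2COOH to FCH2COO-: FCH2COOH → 0.107 mol, FCH2COO- → 0.397 mol.
pKa = −log(2.3 × 10^-3) = 2.638
pH = pKa + log([A⁻]/[HA]) = 2.638 + log(0.397/0.107) = 2.638 +0.569

pH = 3.21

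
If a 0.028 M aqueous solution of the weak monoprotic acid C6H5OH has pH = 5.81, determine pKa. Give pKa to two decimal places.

pKa = 10.07

[H+] = 10^(-5.81) = 1.55 × 10^-6 M
At equilibrium [HA] = 0.028 − 1.55 × 10^-6 = 2.80 × 10^-2 M
Ka = [H+][A-]/[HA] = (1.55 × 10^-6)² / 2.80 × 10^-2 = 8.58 × 10^-11
pKa = -log(8.58 × 10^-11) = 10.07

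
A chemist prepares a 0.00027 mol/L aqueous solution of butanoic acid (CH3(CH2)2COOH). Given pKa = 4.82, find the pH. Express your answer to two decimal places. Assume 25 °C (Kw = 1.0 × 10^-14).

CH3(CH2)2COOH ⇌ CH3(CH2)2COO- + H+
Ka = 10^(−4.82) = 1.51 × 10^-5
Ka = x²/(0.00027 − x) = 1.51 × 10^-5
Here C₀/Ka ≈ 17.9, so the small-x approximation fails. Use the quadratic:
x = [−1.51e-05 + √(1.51e-05² + 1.63e-08)]/2 = 5.67 × 10^-5 M
pH = −log[H+] = −log(5.67 × 10^-5) = 4.25

pH = 4.25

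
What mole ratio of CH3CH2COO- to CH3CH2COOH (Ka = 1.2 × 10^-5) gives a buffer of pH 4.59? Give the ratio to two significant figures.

pKa = -log(1.2 × 10^-5) = 4.921
pH = pKa + log(r) ⇒ log(r) = 4.59 − 4.921 = -0.331
r = [CH3CH2COO-]/[CH3CH2COOH] = 10^(-0.331) = 0.467

ratio = 0.47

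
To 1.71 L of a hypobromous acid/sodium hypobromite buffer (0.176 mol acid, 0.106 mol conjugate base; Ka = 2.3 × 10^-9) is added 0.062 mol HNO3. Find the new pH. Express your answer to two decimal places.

Added H+ converts OBr- to HOBr: HOBr → 0.238 mol, OBr- → 0.044 mol.
pKa = −log(2.3 × 10^-9) = 8.638
pH = pKa + log([A⁻]/[HA]) = 8.638 + log(0.044/0.238) = 8.638 -0.733

pH = 7.91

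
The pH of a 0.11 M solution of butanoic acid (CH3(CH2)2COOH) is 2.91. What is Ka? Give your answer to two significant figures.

[H+] = 10^(-2.91) = 1.23 × 10^-3 M
At equilibrium [HA] = 0.11 − 1.23 × 10^-3 = 1.09 × 10^-1 M
Ka = [H+][A-]/[HA] = (1.23 × 10^-3)² / 1.09 × 10^-1 = 1.4 × 10^-5

Ka = 1.4 × 10^-5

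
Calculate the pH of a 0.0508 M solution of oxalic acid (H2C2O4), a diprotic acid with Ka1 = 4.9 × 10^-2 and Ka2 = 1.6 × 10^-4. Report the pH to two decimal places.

pH = 1.51

Since Ka1 ≫ Ka2, the first ionization dominates [H+].
Ka1 = x²/(0.0508 − x) = 4.9 × 10^-2
Solving the quadratic: x = (−Ka1 + √(Ka1² + 4·Ka1·C₀))/2 = 3.11 × 10^-2 M
pH = −log(3.11 × 10^-2) = 1.51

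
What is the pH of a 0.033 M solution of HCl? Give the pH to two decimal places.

pH = 1.48

HCl is a strong acid and dissociates completely, so [H+] = 0.033 M.
pH = -log(0.033) = 1.48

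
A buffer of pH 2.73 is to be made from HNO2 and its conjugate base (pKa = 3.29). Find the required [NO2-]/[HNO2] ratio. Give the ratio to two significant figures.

ratio = 0.28

pH = pKa + log(r) ⇒ log(r) = 2.73 − 3.29 = -0.56
r = [NO2-]/[HNO2] = 10^(-0.56) = 0.275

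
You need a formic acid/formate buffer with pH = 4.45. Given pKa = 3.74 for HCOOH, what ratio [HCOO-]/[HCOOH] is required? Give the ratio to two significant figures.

pH = pKa + log(r) ⇒ log(r) = 4.45 − 3.74 = +0.71
r = [HCOO-]/[HCOOH] = 10^(+0.71) = 5.13

ratio = 5.1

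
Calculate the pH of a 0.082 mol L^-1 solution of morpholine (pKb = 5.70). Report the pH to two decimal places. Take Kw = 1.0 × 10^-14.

pH = 10.61

C4H8ONH + H2O ⇌ C4H8ONH2+ + OH-
Kb = 10^(−5.70) = 2.00 × 10^-6
From the ICE table, Kb = [OH-]²/(0.082 − [OH-]) = 2.00 × 10^-6.
Neglecting [OH-] in the denominator: [OH-] = √(2.00 × 10^-6 × 0.082) = 4.05 × 10^-4 M
Check: 0.49% ionized — well under 5%, approximation valid.
pOH = −log(4.05 × 10^-4) = 3.39; pH = 14.00 − 3.39 = 10.61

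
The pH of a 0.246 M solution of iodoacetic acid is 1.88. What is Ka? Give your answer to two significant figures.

[H+] = 10^(-1.88) = 1.32 × 10^-2 M
At equilibrium [HA] = 0.246 − 1.32 × 10^-2 = 2.33 × 10^-1 M
Ka = [H+][A-]/[HA] = (1.32 × 10^-2)² / 2.33 × 10^-1 = 7.5 × 10^-4

Ka = 7.5 × 10^-4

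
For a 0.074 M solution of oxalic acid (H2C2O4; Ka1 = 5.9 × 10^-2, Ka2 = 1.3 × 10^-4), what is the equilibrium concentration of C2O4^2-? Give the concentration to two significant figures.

First ionization gives [H+] ≈ [HC2O4-] = 4.29 × 10^-2 M.
Second step: Ka2 = [H+][C2O4^2-]/[HC2O4-] ≈ [C2O4^2-] (since [H+] ≈ [HC2O4-]).
So [C2O4^2-] ≈ Ka2.

1.3 × 10^-4 M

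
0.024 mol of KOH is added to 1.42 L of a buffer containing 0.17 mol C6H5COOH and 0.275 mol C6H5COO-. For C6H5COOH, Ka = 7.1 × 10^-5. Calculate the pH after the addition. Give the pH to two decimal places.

pH = 4.46

OH- converts C6H5COOH to C6H5COO-: C6H5COOH → 0.146 mol, C6H5COO- → 0.299 mol.
pKa = −log(7.1 × 10^-5) = 4.149
pH = pKa + log([A⁻]/[HA]) = 4.149 + log(0.299/0.146) = 4.149 +0.311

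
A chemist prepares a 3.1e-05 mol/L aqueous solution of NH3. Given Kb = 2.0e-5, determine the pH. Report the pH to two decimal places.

NH3 + H2O ⇌ NH4+ + OH-
From the ICE table, Kb = x²/(3.1e-05 − x) = 2.0 × 10^-5.
Here C₀/Kb ≈ 1.55, so the small-x approximation fails. Use the quadratic:
x = [−2e-05 + √(2e-05² + 2.48e-09)]/2 = 1.68 × 10^-5 M
pOH = 4.77, so pH = 14.00 − pOH = 9.23

pH = 9.23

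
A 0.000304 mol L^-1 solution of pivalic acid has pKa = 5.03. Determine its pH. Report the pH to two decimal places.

(CH3)3CCOOH ⇌ (CH3)3CCOO- + H+
Ka = 10^(−5.03) = 9.33 × 10^-6
From the ICE table, Ka = [H+]²/(0.000304 − [H+]) = 9.33 × 10^-6.
[H+] is not negligible relative to C₀; solve [H+]² + 9.33e-06·[H+] − 2.84e-09 = 0.
[H+] = [−9.33e-06 + √(9.33e-06² + 1.13e-08)]/2 = 4.88 × 10^-5 M
pH = −log[H+] = −log(4.88 × 10^-5) = 4.31

pH = 4.31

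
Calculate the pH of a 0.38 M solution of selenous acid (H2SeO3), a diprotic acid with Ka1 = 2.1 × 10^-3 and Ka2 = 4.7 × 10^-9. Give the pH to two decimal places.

pH = 1.57

Ka1 ≫ Ka2, so treat the first dissociation as the only significant source of H+.
Ka1 = x²/(0.38 − x) = 2.1 × 10^-3
Solving the quadratic: x = (−Ka1 + √(Ka1² + 4·Ka1·C₀))/2 = 2.72 × 10^-2 M
pH = −log(2.72 × 10^-2) = 1.57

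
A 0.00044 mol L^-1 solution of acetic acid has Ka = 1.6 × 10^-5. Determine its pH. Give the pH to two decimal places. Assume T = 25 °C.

CH3COOH ⇌ CH3COO- + H+
From the ICE table, Ka = x²/(0.00044 − x) = 1.6 × 10^-5.
x is not negligible relative to C₀; solve x² + 1.6e-05·x − 7.04e-09 = 0.
x = [−1.6e-05 + √(1.6e-05² + 2.82e-08)]/2 = 7.63 × 10^-5 M
pH = −log[H+] = −log(7.63 × 10^-5) = 4.12

pH = 4.12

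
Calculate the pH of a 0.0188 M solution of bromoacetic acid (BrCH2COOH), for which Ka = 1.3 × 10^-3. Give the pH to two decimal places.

pH = 2.36

BrCH2COOH ⇌ BrCH2COO- + H+
From the ICE table, Ka = [H+]²/(0.0188 − [H+]) = 1.3 × 10^-3.
The 5% rule fails; solving [H+]² + Ka·[H+] − Ka·C₀ = 0 exactly:
[H+] = (−Ka + √(Ka² + 4·Ka·C₀))/2 = 4.34 × 10^-3 M
pH = −log[H+] = −log(4.34 × 10^-3) = 2.36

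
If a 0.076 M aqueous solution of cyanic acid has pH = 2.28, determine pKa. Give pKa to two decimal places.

pKa = 3.41

[H+] = 10^(-2.28) = 5.25 × 10^-3 M
At equilibrium [HA] = 0.076 − 5.25 × 10^-3 = 7.07 × 10^-2 M
Ka = [H+][A-]/[HA] = (5.25 × 10^-3)² / 7.07 × 10^-2 = 3.90 × 10^-4
pKa = -log(3.90 × 10^-4) = 3.41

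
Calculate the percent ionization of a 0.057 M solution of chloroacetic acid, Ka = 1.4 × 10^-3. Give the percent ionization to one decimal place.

ClCH2COOH ⇌ ClCH2COO- + H+; let x = [H+] at equilibrium.
Ka = x²/(C₀ − x); solving the quadratic gives x = 8.26 × 10^-3 M.
Fraction ionized = 8.26 × 10^-3 / 0.057 = 0.1449 → 14.5%

14.5%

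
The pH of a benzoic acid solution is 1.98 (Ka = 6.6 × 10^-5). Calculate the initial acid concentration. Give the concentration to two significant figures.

C₀ = 1.7 M

[H+] = 10^(-1.98) = 1.05 × 10^-2 M = x
Ka = x²/(C₀ − x) ⇒ C₀ = x + x²/Ka
C₀ = 1.05 × 10^-2 + (1.05 × 10^-2)²/(6.6 × 10^-5) = 1.68 M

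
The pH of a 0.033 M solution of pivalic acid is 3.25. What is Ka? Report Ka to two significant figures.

[H+] = 10^(-3.25) = 5.62 × 10^-4 M
At equilibrium [HA] = 0.033 − 5.62 × 10^-4 = 3.24 × 10^-2 M
Ka = [H+][A-]/[HA] = (5.62 × 10^-4)² / 3.24 × 10^-2 = 9.7 × 10^-6

Ka = 9.7 × 10^-6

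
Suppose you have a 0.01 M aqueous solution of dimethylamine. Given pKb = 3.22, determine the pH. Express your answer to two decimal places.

(CH3)2NH + H2O ⇌ (CH3)2NH2+ + OH-
Kb = 10^(−3.22) = 6.03 × 10^-4
Kb = [OH-]²/(0.01 − [OH-]) = 6.03 × 10^-4
Here C₀/Kb ≈ 16.6, so the small-[OH-] approximation fails. Use the quadratic:
[OH-] = (−Kb + √(Kb² + 4·Kb·C₀))/2 = 2.17 × 10^-3 M
pOH = 2.66, so pH = 14.00 − pOH = 11.34

pH = 11.34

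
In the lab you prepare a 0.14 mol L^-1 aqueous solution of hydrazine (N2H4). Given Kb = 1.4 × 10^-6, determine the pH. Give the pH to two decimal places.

N2H4 + H2O ⇌ N2H5+ + OH-
Kb = x²/(0.14 − x) = 1.4 × 10^-6
Assume x ≪ 0.14: x ≈ √(1.4 × 10^-6 × 0.14) = 4.43 × 10^-4 M
pOH = 3.35, so pH = 14.00 − pOH = 10.65

pH = 10.65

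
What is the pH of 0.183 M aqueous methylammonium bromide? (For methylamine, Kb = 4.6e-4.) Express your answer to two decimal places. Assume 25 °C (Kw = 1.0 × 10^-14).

CH3NH3+ is the conjugate acid of the weak base CH3NH2.
Ka = Kw/Kb = 1.0×10^-14 / 4.6 × 10^-4 = 2.17 × 10^-11
Ka = x²/(0.183 − x) = 2.17 × 10^-11
Assume x ≪ 0.183: x ≈ √(2.17 × 10^-11 × 0.183) = 1.99 × 10^-6 M
pH = −log[H+] = −log(1.99 × 10^-6) = 5.70

pH = 5.70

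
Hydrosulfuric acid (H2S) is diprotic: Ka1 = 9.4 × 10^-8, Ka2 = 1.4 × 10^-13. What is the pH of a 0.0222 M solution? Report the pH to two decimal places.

pH = 4.34

Ka1 ≫ Ka2, so treat the first dissociation as the only significant source of H+.
Ka1 = x²/(0.0222 − x) = 9.4 × 10^-8
x ≈ √(9.4 × 10^-8 × 0.0222) = 4.57 × 10^-5 M
pH = −log(4.57 × 10^-5) = 4.34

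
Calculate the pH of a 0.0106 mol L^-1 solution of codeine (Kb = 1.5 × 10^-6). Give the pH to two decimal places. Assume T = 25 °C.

pH = 10.10

C18H21NO3 + H2O ⇌ C18H22NO3+ + OH-
Let x = [OH-] at equilibrium. Kb = x²/(0.0106 − x).
Assume x ≪ 0.0106: x ≈ √(1.5 × 10^-6 × 0.0106) = 1.26 × 10^-4 M
Check: 1.2% ionized — well under 5%, approximation valid.
pOH = 3.90, so pH = 14.00 − pOH = 10.10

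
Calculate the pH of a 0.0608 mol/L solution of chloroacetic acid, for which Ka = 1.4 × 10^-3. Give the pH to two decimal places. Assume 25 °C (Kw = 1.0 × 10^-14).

pH = 2.07

ClCH2COOH ⇌ ClCH2COO- + H+
Ka = [H+]²/(0.0608 − [H+]) = 1.4 × 10^-3
The 5% rule fails; solving [H+]² + Ka·[H+] − Ka·C₀ = 0 exactly:
[H+] = [−0.0014 + √(0.0014² + 0.00034)]/2 = 8.55 × 10^-3 M
pH = −log(8.55 × 10^-3) = 2.07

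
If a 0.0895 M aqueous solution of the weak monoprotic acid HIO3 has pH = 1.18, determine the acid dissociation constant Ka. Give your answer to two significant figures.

[H+] = 10^(-1.18) = 6.61 × 10^-2 M
At equilibrium [HA] = 0.0895 − 6.61 × 10^-2 = 2.34 × 10^-2 M
Ka = [H+][A-]/[HA] = (6.61 × 10^-2)² / 2.34 × 10^-2 = 1.9 × 10^-1

Ka = 1.9 × 10^-1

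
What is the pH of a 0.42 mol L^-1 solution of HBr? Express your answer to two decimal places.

pH = 0.38

HBr is a strong acid and dissociates completely, so [H+] = 0.42 M.
pH = -log(0.42) = 0.38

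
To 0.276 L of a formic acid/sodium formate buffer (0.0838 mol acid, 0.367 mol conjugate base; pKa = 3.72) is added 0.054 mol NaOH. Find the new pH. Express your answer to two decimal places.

pH = 4.87

After neutralization: n(HCOOH) = 0.0298 mol, n(HCOO-) = 0.421 mol.
Henderson–Hasselbalch with mole ratio 0.421/0.0298: pH = 3.72 + (+1.150)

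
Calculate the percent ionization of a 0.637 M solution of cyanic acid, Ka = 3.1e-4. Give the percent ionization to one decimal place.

2.2%

HOCN ⇌ OCN- + H+; let x = [H+] at equilibrium.
x ≈ √(Ka·C₀) = √(3.1 × 10^-4 × 0.637) = 1.41 × 10^-2 M
Fraction ionized = 1.41 × 10^-2 / 0.637 = 0.0221 → 2.2%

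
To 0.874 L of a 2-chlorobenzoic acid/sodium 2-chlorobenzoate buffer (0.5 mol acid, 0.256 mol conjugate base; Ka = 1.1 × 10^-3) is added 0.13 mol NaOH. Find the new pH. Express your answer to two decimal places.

pH = 2.98

OH- converts ClC6H4COOH to ClC6H4COO-: ClC6H4COOH → 0.37 mol, ClC6H4COO- → 0.386 mol.
pKa = −log(1.1 × 10^-3) = 2.959
pH = pKa + log(n_ClC6H4COO-/n_ClC6H4COOH) = 2.959 + log(0.386/0.37) = 2.959 + (+0.018)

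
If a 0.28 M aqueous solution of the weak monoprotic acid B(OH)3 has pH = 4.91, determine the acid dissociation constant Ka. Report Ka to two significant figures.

Ka = 5.4 × 10^-10

[H+] = 10^(-4.91) = 1.23 × 10^-5 M
At equilibrium [HA] = 0.28 − 1.23 × 10^-5 = 2.80 × 10^-1 M
Ka = [H+][A-]/[HA] = (1.23 × 10^-5)² / 2.80 × 10^-1 = 5.4 × 10^-10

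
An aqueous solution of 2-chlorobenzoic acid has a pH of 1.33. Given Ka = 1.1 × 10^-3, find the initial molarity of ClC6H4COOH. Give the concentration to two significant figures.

C₀ = 2.0 M

[H+] = 10^(-1.33) = 4.68 × 10^-2 M = x
Ka = x²/(C₀ − x) ⇒ C₀ = x + x²/Ka
C₀ = 4.68 × 10^-2 + (4.68 × 10^-2)²/(1.1 × 10^-3) = 2.04 M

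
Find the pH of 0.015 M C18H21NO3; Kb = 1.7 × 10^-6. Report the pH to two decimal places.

pH = 10.20

C18H21NO3 + H2O ⇌ C18H22NO3+ + OH-
From the ICE table, Kb = [OH-]²/(0.015 − [OH-]) = 1.7 × 10^-6.
Neglecting [OH-] in the denominator: [OH-] = √(1.7 × 10^-6 × 0.015) = 1.60 × 10^-4 M
pOH = 3.80, so pH = 14.00 − pOH = 10.20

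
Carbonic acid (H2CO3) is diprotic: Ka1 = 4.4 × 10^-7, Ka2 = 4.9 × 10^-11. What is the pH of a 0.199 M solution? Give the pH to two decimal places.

Ka1 ≫ Ka2, so treat the first dissociation as the only significant source of H+.
Ka1 = x²/(0.199 − x) = 4.4 × 10^-7
x ≈ √(4.4 × 10^-7 × 0.199) = 2.96 × 10^-4 M
pH = −log(2.96 × 10^-4) = 3.53

pH = 3.53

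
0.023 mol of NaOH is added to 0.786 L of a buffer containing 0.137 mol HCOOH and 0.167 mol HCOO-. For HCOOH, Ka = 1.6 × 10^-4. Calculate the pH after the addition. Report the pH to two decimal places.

OH- converts HCOOH to HCOO-: HCOOH → 0.114 mol, HCOO- → 0.19 mol.
pKa = −log(1.6 × 10^-4) = 3.796
pH = pKa + log(n_HCOO-/n_HCOOH) = 3.796 + log(0.19/0.114) = 3.796 + (+0.222)

pH = 4.02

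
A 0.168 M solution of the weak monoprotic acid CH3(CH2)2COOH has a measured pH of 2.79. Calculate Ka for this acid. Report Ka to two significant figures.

[H+] = 10^(-2.79) = 1.62 × 10^-3 M
At equilibrium [HA] = 0.168 − 1.62 × 10^-3 = 1.66 × 10^-1 M
Ka = [H+][A-]/[HA] = (1.62 × 10^-3)² / 1.66 × 10^-1 = 1.6 × 10^-5

Ka = 1.6 × 10^-5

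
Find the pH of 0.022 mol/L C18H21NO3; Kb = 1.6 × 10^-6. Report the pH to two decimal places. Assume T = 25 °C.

pH = 10.27

C18H21NO3 + H2O ⇌ C18H22NO3+ + OH-
Kb = x²/(0.022 − x) = 1.6 × 10^-6
Neglecting x in the denominator: x = √(1.6 × 10^-6 × 0.022) = 1.88 × 10^-4 M
(x/C₀ = 0.85% < 5%, so the approximation holds.)
pOH = −log(1.88 × 10^-4) = 3.73; pH = 14.00 − 3.73 = 10.27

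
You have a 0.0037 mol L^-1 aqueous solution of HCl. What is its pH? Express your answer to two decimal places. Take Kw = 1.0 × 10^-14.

pH = 2.43

HCl is a strong acid and dissociates completely, so [H+] = 0.0037 M.
pH = -log(0.0037) = 2.43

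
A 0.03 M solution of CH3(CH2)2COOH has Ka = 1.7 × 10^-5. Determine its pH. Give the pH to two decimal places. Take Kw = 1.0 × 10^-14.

CH3(CH2)2COOH ⇌ CH3(CH2)2COO- + H+
Ka = x²/(0.03 − x) = 1.7 × 10^-5
Assume x ≪ 0.03: x ≈ √(1.7 × 10^-5 × 0.03) = 7.14 × 10^-4 M
Check: 2.4% ionized — well under 5%, approximation valid.
pH = −log[H+] = −log(7.14 × 10^-4) = 3.15

pH = 3.15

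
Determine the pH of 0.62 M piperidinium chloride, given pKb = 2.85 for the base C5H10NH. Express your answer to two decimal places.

C5H10NH2+ is the conjugate acid of the weak base C5H10NH.
Kb = 10^(−2.85) = 1.41 × 10^-3
Ka = Kw/Kb = 1.0×10^-14 / 1.41 × 10^-3 = 7.09 × 10^-12
Let x = [H+] at equilibrium. Ka = x²/(0.62 − x).
Neglecting x in the denominator: x = √(7.09 × 10^-12 × 0.62) = 2.10 × 10^-6 M
pH = −log(2.10 × 10^-6) = 5.68

pH = 5.68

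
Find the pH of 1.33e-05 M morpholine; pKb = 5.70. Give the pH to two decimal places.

C4H8ONH + H2O ⇌ C4H8ONH2+ + OH-
Kb = 10^(−5.70) = 2.00 × 10^-6
From the ICE table, Kb = x²/(1.33e-05 − x) = 2.00 × 10^-6.
Here C₀/Kb ≈ 6.65, so the small-x approximation fails. Use the quadratic:
x = [−2e-06 + √(2e-06² + 1.06e-10)]/2 = 4.25 × 10^-6 M
pOH = −log(4.25 × 10^-6) = 5.37; pH = 14.00 − 5.37 = 8.63

pH = 8.63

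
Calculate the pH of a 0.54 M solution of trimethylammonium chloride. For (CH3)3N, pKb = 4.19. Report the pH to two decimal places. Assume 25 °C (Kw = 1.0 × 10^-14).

pH = 5.04

(CH3)3NH+ is the conjugate acid of the weak base (CH3)3N.
Kb = 10^(−4.19) = 6.46 × 10^-5
Ka = Kw/Kb = 1.0×10^-14 / 6.46 × 10^-5 = 1.55 × 10^-10
From the ICE table, Ka = [H+]²/(0.54 − [H+]) = 1.55 × 10^-10.
Since Ka ≪ C₀, [H+] ≈ √(Ka·C₀) = 9.15 × 10^-6 M.
Check: 0.0017% ionized — well under 5%, approximation valid.
pH = −log[H+] = −log(9.15 × 10^-6) = 5.04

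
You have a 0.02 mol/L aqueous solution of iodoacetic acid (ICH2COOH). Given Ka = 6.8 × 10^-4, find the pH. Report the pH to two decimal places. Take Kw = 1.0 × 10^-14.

pH = 2.47

ICH2COOH ⇌ ICH2COO- + H+
From the ICE table, Ka = x²/(0.02 − x) = 6.8 × 10^-4.
Here C₀/Ka ≈ 29.4, so the small-x approximation fails. Use the quadratic:
x = (−Ka + √(Ka² + 4·Ka·C₀))/2 = 3.36 × 10^-3 M
pH = −log(3.36 × 10^-3) = 2.47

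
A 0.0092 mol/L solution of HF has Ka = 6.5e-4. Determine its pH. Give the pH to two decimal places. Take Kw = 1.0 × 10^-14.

HF ⇌ F- + H+
Ka = [H+]²/(0.0092 − [H+]) = 6.5 × 10^-4
[H+] is not negligible relative to C₀; solve [H+]² + 0.00065·[H+] − 5.98e-06 = 0.
[H+] = (−Ka + √(Ka² + 4·Ka·C₀))/2 = 2.14 × 10^-3 M
pH = −log(2.14 × 10^-3) = 2.67

pH = 2.67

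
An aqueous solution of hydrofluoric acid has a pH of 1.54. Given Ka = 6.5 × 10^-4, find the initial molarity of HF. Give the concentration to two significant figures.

[H+] = 10^(-1.54) = 2.88 × 10^-2 M = x
Ka = x²/(C₀ − x) ⇒ C₀ = x + x²/Ka
C₀ = 2.88 × 10^-2 + (2.88 × 10^-2)²/(6.5 × 10^-4) = 1.30 M

C₀ = 1.3 M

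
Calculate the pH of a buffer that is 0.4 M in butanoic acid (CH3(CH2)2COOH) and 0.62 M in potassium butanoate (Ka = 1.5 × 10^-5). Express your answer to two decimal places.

pKa = −log(1.5 × 10^-5) = 4.824
Henderson–Hasselbalch: pH = pKa + log([CH3(CH2)2COO-]/[CH3(CH2)2COOH]) = 4.824 + log(0.62/0.4)
pH = 4.824 + (+0.190) = 5.01

pH = 5.01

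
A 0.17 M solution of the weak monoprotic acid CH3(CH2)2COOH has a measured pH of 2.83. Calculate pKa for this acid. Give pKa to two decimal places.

pKa = 4.89

[H+] = 10^(-2.83) = 1.48 × 10^-3 M
At equilibrium [HA] = 0.17 − 1.48 × 10^-3 = 1.69 × 10^-1 M
Ka = [H+][A-]/[HA] = (1.48 × 10^-3)² / 1.69 × 10^-1 = 1.30 × 10^-5
pKa = -log(1.30 × 10^-5) = 4.89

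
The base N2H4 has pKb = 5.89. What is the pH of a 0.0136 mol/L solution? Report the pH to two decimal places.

N2H4 + H2O ⇌ N2H5+ + OH-
Kb = 10^(−5.89) = 1.29 × 10^-6
Kb = [OH-]²/(0.0136 − [OH-]) = 1.29 × 10^-6
Neglecting [OH-] in the denominator: [OH-] = √(1.29 × 10^-6 × 0.0136) = 1.32 × 10^-4 M
pOH = 3.88, so pH = 14.00 − pOH = 10.12

pH = 10.12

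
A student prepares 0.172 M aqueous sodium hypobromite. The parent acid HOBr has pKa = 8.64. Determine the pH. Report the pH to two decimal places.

OBr- is the conjugate base of the weak acid HOBr.
Ka = 10^(−8.64) = 2.29 × 10^-9
Kb = Kw/Ka = 1.0×10^-14 / 2.29 × 10^-9 = 4.37 × 10^-6
Kb = [OH-]²/(0.172 − [OH-]) = 4.37 × 10^-6
Assume [OH-] ≪ 0.172: [OH-] ≈ √(4.37 × 10^-6 × 0.172) = 8.67 × 10^-4 M
pOH = 3.06, so pH = 14.00 − pOH = 10.94

pH = 10.94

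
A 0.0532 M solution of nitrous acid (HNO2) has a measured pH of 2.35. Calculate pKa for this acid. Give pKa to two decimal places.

[H+] = 10^(-2.35) = 4.47 × 10^-3 M
At equilibrium [HA] = 0.0532 − 4.47 × 10^-3 = 4.87 × 10^-2 M
Ka = [H+][A-]/[HA] = (4.47 × 10^-3)² / 4.87 × 10^-2 = 4.10 × 10^-4
pKa = -log(4.10 × 10^-4) = 3.39

pKa = 3.39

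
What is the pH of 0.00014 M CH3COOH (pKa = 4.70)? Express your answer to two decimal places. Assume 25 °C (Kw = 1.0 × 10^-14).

pH = 4.36

CH3COOH ⇌ CH3COO- + H+
Ka = 10^(−4.70) = 2.00 × 10^-5
From the ICE table, Ka = x²/(0.00014 − x) = 2.00 × 10^-5.
Here C₀/Ka ≈ 7, so the small-x approximation fails. Use the quadratic:
x = [−2e-05 + √(2e-05² + 1.12e-08)]/2 = 4.39 × 10^-5 M
pH = −log[H+] = −log(4.39 × 10^-5) = 4.36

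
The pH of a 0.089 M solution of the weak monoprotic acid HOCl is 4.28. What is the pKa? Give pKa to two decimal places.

[H+] = 10^(-4.28) = 5.25 × 10^-5 M
At equilibrium [HA] = 0.089 − 5.25 × 10^-5 = 8.89 × 10^-2 M
Ka = [H+][A-]/[HA] = (5.25 × 10^-5)² / 8.89 × 10^-2 = 3.10 × 10^-8
pKa = -log(3.10 × 10^-8) = 7.51

pKa = 7.51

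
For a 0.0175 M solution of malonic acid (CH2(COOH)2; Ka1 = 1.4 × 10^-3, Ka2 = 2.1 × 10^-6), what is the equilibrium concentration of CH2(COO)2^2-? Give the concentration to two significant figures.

First ionization gives [H+] ≈ [CH2(COOH)COO-] = 4.30 × 10^-3 M.
Second step: Ka2 = [H+][CH2(COO)2^2-]/[CH2(COOH)COO-] ≈ [CH2(COO)2^2-] (since [H+] ≈ [CH2(COOH)COO-]).
So [CH2(COO)2^2-] ≈ Ka2.

2.1 × 10^-6 M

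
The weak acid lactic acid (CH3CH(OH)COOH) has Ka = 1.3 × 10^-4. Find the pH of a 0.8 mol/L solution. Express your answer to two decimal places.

CH3CH(OH)COOH ⇌ CH3CH(OH)COO- + H+
Ka = x²/(0.8 − x) = 1.3 × 10^-4
Neglecting x in the denominator: x = √(1.3 × 10^-4 × 0.8) = 1.02 × 10^-2 M
pH = −log[H+] = −log(1.02 × 10^-2) = 1.99

pH = 1.99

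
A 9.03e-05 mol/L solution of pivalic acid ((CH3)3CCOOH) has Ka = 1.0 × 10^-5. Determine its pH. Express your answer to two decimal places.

pH = 4.59

(CH3)3CCOOH ⇌ (CH3)3CCOO- + H+
Ka = [H+]²/(9.03e-05 − [H+]) = 1.0 × 10^-5
[H+] is not negligible relative to C₀; solve [H+]² + 1e-05·[H+] − 9.03e-10 = 0.
[H+] = (−Ka + √(Ka² + 4·Ka·C₀))/2 = 2.55 × 10^-5 M
pH = −log[H+] = −log(2.55 × 10^-5) = 4.59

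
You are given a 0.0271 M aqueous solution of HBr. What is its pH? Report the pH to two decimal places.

pH = 1.57

HBr is a strong acid and dissociates completely, so [H+] = 0.0271 M.
pH = -log(0.0271) = 1.57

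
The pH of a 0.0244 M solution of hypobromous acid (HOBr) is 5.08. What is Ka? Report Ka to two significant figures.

[H+] = 10^(-5.08) = 8.32 × 10^-6 M
At equilibrium [HA] = 0.0244 − 8.32 × 10^-6 = 2.44 × 10^-2 M
Ka = [H+][A-]/[HA] = (8.32 × 10^-6)² / 2.44 × 10^-2 = 2.8 × 10^-9

Ka = 2.8 × 10^-9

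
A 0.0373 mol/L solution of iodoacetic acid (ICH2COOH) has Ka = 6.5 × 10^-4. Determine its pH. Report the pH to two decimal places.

pH = 2.34

ICH2COOH ⇌ ICH2COO- + H+
Ka = [H+]²/(0.0373 − [H+]) = 6.5 × 10^-4
Here C₀/Ka ≈ 57.4, so the small-[H+] approximation fails. Use the quadratic:
[H+] = [−0.00065 + √(0.00065² + 9.7e-05)]/2 = 4.61 × 10^-3 M
pH = −log[H+] = −log(4.61 × 10^-3) = 2.34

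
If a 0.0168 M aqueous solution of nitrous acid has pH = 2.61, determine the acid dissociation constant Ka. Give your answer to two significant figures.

[H+] = 10^(-2.61) = 2.45 × 10^-3 M
At equilibrium [HA] = 0.0168 − 2.45 × 10^-3 = 1.43 × 10^-2 M
Ka = [H+][A-]/[HA] = (2.45 × 10^-3)² / 1.43 × 10^-2 = 4.2 × 10^-4

Ka = 4.2 × 10^-4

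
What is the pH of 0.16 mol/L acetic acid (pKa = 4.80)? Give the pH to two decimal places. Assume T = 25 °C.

pH = 2.80

CH3COOH ⇌ CH3COO- + H+
Ka = 10^(−4.80) = 1.58 × 10^-5
Let x = [H+] at equilibrium. Ka = x²/(0.16 − x).
Assume x ≪ 0.16: x ≈ √(1.58 × 10^-5 × 0.16) = 1.59 × 10^-3 M
pH = −log(1.59 × 10^-3) = 2.80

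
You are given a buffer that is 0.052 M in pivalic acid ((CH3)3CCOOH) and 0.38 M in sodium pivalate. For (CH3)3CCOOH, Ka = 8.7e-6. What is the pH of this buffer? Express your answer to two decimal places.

pKa = −log(8.7 × 10^-6) = 5.060
Henderson–Hasselbalch: pH = pKa + log([(CH3)3CCOO-]/[(CH3)3CCOOH]) = 5.060 + log(0.38/0.052)
pH = 5.060 + (+0.864) = 5.92

pH = 5.92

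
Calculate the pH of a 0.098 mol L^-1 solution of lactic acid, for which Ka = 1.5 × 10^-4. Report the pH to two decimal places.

pH = 2.42

CH3CH(OH)COOH ⇌ CH3CH(OH)COO- + H+
From the ICE table, Ka = x²/(0.098 − x) = 1.5 × 10^-4.
Neglecting x in the denominator: x = √(1.5 × 10^-4 × 0.098) = 3.83 × 10^-3 M
pH = −log(3.83 × 10^-3) = 2.42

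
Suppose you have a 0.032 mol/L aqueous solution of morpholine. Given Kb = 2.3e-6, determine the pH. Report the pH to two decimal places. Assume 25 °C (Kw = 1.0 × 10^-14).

pH = 10.43

C4H8ONH + H2O ⇌ C4H8ONH2+ + OH-
Kb = x²/(0.032 − x) = 2.3 × 10^-6
Assume x ≪ 0.032: x ≈ √(2.3 × 10^-6 × 0.032) = 2.71 × 10^-4 M
Check: 0.85% ionized — well under 5%, approximation valid.
pOH = −log(2.71 × 10^-4) = 3.57; pH = 14.00 − 3.57 = 10.43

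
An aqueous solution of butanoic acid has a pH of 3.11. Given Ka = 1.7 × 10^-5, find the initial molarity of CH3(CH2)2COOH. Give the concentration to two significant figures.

C₀ = 3.6 × 10^-2 M

[H+] = 10^(-3.11) = 7.76 × 10^-4 M = x
Ka = x²/(C₀ − x) ⇒ C₀ = x + x²/Ka
C₀ = 7.76 × 10^-4 + (7.76 × 10^-4)²/(1.7 × 10^-5) = 3.62 × 10^-2 M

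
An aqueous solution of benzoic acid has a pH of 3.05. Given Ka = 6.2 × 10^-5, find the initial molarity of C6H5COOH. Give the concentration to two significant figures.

[H+] = 10^(-3.05) = 8.91 × 10^-4 M = x
Ka = x²/(C₀ − x) ⇒ C₀ = x + x²/Ka
C₀ = 8.91 × 10^-4 + (8.91 × 10^-4)²/(6.2 × 10^-5) = 1.37 × 10^-2 M

C₀ = 1.4 × 10^-2 M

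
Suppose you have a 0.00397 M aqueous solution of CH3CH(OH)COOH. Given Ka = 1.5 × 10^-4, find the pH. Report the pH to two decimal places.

CH3CH(OH)COOH ⇌ CH3CH(OH)COO- + H+
Ka = x²/(0.00397 − x) = 1.5 × 10^-4
The 5% rule fails; solving x² + Ka·x − Ka·C₀ = 0 exactly:
x = (−Ka + √(Ka² + 4·Ka·C₀))/2 = 7.00 × 10^-4 M
pH = −log(7.00 × 10^-4) = 3.15

pH = 3.15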